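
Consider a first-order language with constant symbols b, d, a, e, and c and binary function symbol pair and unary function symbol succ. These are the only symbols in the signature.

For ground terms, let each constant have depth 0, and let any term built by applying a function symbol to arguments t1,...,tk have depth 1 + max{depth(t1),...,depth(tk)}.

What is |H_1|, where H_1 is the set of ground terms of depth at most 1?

35

Let N_k count ground terms of depth at most k. Each non-constant term of depth ≤ k is some function symbol applied to depth-≤(k−1) arguments, giving N_k = 5 + N_{k-1}^2 + N_{k-1}.
N_0 = 5
N_1 = 5 + 5^2 + 5 = 35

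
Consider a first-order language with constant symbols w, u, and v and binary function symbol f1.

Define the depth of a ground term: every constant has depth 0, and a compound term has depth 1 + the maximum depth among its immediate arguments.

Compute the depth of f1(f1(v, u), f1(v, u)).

2

depth(f1(v, u)) = 1 + max(0, 0) = 1
depth(f1(f1(v, u), f1(v, u))) = 1 + max(1, 1) = 2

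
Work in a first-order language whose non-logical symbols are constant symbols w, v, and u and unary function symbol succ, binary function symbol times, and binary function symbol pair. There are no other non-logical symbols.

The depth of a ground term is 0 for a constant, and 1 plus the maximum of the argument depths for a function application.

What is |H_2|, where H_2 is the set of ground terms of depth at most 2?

If N_k denotes the number of depth-≤k ground terms, the 3 constants give N_0 = 3, and each function symbol of arity r contributes N_{k-1}^r new terms at level k: N_k = 3 + N_{k-1} + N_{k-1}^2 + N_{k-1}^2.
N_0 = 3
N_1 = 3 + 3 + 3^2 + 3^2 = 24
N_2 = 3 + 24 + 24^2 + 24^2 = 1179

1179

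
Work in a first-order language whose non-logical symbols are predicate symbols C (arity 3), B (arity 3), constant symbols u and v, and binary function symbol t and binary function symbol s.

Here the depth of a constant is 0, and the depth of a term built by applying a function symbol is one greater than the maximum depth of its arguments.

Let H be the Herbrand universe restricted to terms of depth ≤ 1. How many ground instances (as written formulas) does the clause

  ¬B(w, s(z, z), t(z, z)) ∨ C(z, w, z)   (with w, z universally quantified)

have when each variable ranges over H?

100

Ground terms of depth ≤ 1:
  Write N_k for the number of ground terms of depth ≤ k. A term of depth ≤ k is either a constant or a function symbol applied to arguments of depth ≤ k−1, so N_k = 2 + N_{k-1}^2 + N_{k-1}^2.
  N_0 = 2
  N_1 = 2 + 2^2 + 2^2 = 10
  Explicitly: u, v, t(u, u), t(u, v), t(v, u), t(v, v), s(u, u), s(u, v), s(v, u), s(v, v).
So there are 10 ground terms available for substitution.
There are 2 variables to instantiate (w, z), each occurring in at least one literal, so different choices give different ground instances.
Number of ground instances = 10^2 = 100.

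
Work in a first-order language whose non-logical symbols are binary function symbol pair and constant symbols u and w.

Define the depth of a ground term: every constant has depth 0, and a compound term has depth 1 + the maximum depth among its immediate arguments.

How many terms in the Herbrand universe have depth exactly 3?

1408

Write N_k for the number of ground terms of depth ≤ k. A term of depth ≤ k is either a constant or a function symbol applied to arguments of depth ≤ k−1, so N_k = 2 + N_{k-1}^2.
N_0 = 2
N_1 = 2 + 2^2 = 6
N_2 = 2 + 6^2 = 38
N_3 = 2 + 38^2 = 1446
Terms of depth exactly 3: N_3 − N_2 = 1446 − 38 = 1408.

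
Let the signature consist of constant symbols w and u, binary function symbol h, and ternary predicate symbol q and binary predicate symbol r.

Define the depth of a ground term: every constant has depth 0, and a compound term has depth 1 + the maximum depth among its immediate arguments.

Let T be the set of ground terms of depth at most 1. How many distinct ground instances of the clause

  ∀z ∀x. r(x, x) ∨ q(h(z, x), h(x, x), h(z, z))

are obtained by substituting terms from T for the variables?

36

Ground terms of depth ≤ 1:
  Write N_k for the number of ground terms of depth ≤ k. A term of depth ≤ k is either a constant or a function symbol applied to arguments of depth ≤ k−1, so N_k = 2 + N_{k-1}^2.
  N_0 = 2
  N_1 = 2 + 2^2 = 6
So there are 6 ground terms available for substitution.
Each of z, x ranges independently over the available ground terms, and distinct assignments produce distinct instances.
Number of ground instances = 6^2 = 36.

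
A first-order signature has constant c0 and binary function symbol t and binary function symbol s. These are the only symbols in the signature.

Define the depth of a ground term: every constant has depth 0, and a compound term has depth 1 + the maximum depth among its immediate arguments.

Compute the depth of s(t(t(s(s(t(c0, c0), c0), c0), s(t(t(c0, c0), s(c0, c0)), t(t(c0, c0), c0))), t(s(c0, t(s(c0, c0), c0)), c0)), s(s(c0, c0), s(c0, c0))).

depth(t(c0, c0)) = 1 + max(0, 0) = 1
depth(s(t(c0, c0), c0)) = 1 + max(1, 0) = 2
depth(s(s(t(c0, c0), c0), c0)) = 1 + max(2, 0) = 3
depth(s(c0, c0)) = 1 + max(0, 0) = 1
depth(t(t(c0, c0), s(c0, c0))) = 1 + max(1, 1) = 2
depth(t(t(c0, c0), c0)) = 1 + max(1, 0) = 2
depth(s(t(t(c0, c0), s(c0, c0)), t(t(c0, c0), c0))) = 1 + max(2, 2) = 3
depth(t(s(s(t(c0, c0), c0), c0), s(t(t(c0, c0), s(c0, c0)), t(t(c0, c0), c0)))) = 1 + max(3, 3) = 4
depth(t(s(c0, c0), c0)) = 1 + max(1, 0) = 2
depth(s(c0, t(s(c0, c0), c0))) = 1 + max(0, 2) = 3
depth(t(s(c0, t(s(c0, c0), c0)), c0)) = 1 + max(3, 0) = 4
depth(t(t(s(s(t(c0, c0), c0), c0), s(t(t(c0, c0), s(c0, c0)), t(t(c0, c0), c0))), t(s(c0, t(s(c0, c0), c0)), c0))) = 1 + max(4, 4) = 5
depth(s(s(c0, c0), s(c0, c0))) = 1 + max(1, 1) = 2
depth(s(t(t(s(s(t(c0, c0), c0), c0), s(t(t(c0, c0), s(c0, c0)), t(t(c0, c0), c0))), t(s(c0, t(s(c0, c0), c0)), c0)), s(s(c0, c0), s(c0, c0)))) = 1 + max(5, 2) = 6

6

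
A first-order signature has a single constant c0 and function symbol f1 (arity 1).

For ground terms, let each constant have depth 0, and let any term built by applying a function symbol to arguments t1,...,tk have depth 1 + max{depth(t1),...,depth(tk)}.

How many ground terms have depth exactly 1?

1

Let N_k = |{terms of depth ≤ k}|. Then N_0 = 1 and N_k = 1 + N_{k-1} for k ≥ 1 (one summand per function symbol, arity giving the exponent).
N_0 = 1
N_1 = 1 + 1 = 2
Terms of depth exactly 1: N_1 − N_0 = 2 − 1 = 1.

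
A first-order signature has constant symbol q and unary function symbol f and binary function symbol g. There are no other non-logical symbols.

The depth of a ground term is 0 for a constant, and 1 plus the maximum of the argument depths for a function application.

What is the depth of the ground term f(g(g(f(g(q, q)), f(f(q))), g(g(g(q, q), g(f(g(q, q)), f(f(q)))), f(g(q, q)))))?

7

depth(g(q, q)) = 1 + max(0, 0) = 1
depth(f(g(q, q))) = 1 + depth(g(q, q)) = 1 + 1 = 2
depth(f(q)) = 1 + depth(q) = 1 + 0 = 1
depth(f(f(q))) = 1 + depth(f(q)) = 1 + 1 = 2
depth(g(f(g(q, q)), f(f(q)))) = 1 + max(2, 2) = 3
depth(g(g(q, q), g(f(g(q, q)), f(f(q))))) = 1 + max(1, 3) = 4
depth(g(g(g(q, q), g(f(g(q, q)), f(f(q)))), f(g(q, q)))) = 1 + max(4, 2) = 5
depth(g(g(f(g(q, q)), f(f(q))), g(g(g(q, q), g(f(g(q, q)), f(f(q)))), f(g(q, q))))) = 1 + max(3, 5) = 6
depth(f(g(g(f(g(q, q)), f(f(q))), g(g(g(q, q), g(f(g(q, q)), f(f(q)))), f(g(q, q)))))) = 1 + depth(g(g(f(g(q, q)), f(f(q))), g(g(g(q, q), g(f(g(q, q)), f(f(q)))), f(g(q, q))))) = 1 + 6 = 7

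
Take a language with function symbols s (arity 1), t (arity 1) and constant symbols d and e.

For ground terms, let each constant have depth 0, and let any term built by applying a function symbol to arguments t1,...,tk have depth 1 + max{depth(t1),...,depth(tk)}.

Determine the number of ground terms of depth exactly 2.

8

If N_k denotes the number of depth-≤k ground terms, the 2 constants give N_0 = 2, and each function symbol of arity r contributes N_{k-1}^r new terms at level k: N_k = 2 + N_{k-1} + N_{k-1}.
N_0 = 2
N_1 = 2 + 2 + 2 = 6
N_2 = 2 + 6 + 6 = 14
Terms of depth exactly 2: N_2 − N_1 = 14 − 6 = 8.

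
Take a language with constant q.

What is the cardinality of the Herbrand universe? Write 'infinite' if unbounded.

1

There are no function symbols, so the only ground term is the single constant.
The Herbrand universe is {q}, finite with 1 element.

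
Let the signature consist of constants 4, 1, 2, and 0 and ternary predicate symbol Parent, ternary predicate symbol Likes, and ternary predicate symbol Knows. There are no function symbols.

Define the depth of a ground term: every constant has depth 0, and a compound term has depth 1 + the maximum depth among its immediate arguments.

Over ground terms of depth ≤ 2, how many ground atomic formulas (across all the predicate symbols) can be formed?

192

First count ground terms of depth ≤ 2.
With no function symbols every ground term is a constant, so there are exactly 4 ground terms at every depth bound.
N_0 = 4
N_1 = 4
N_2 = 4
Explicitly: 4, 1, 2, 0.
So |H| = 4.
A ground atom is a predicate applied to a tuple of terms from H, so the count is the sum over predicates of |H|^arity:
  Parent: 4^3 = 64;  Likes: 4^3 = 64;  Knows: 4^3 = 64
Total ground atoms: 64 + 64 + 64 = 192.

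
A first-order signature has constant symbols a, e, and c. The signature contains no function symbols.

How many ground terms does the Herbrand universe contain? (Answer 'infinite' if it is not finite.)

3

There are no function symbols, so every ground term is one of the 3 constants.
The Herbrand universe is {a, e, c}, which is finite with 3 elements.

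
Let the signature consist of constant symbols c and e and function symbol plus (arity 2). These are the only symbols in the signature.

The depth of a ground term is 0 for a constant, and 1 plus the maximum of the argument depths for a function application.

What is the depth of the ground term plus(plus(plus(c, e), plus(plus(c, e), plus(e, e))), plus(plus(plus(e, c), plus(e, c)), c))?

depth(plus(c, e)) = 1 + max(0, 0) = 1
depth(plus(e, e)) = 1 + max(0, 0) = 1
depth(plus(plus(c, e), plus(e, e))) = 1 + max(1, 1) = 2
depth(plus(plus(c, e), plus(plus(c, e), plus(e, e)))) = 1 + max(1, 2) = 3
depth(plus(e, c)) = 1 + max(0, 0) = 1
depth(plus(plus(e, c), plus(e, c))) = 1 + max(1, 1) = 2
depth(plus(plus(plus(e, c), plus(e, c)), c)) = 1 + max(2, 0) = 3
depth(plus(plus(plus(c, e), plus(plus(c, e), plus(e, e))), plus(plus(plus(e, c), plus(e, c)), c))) = 1 + max(3, 3) = 4

4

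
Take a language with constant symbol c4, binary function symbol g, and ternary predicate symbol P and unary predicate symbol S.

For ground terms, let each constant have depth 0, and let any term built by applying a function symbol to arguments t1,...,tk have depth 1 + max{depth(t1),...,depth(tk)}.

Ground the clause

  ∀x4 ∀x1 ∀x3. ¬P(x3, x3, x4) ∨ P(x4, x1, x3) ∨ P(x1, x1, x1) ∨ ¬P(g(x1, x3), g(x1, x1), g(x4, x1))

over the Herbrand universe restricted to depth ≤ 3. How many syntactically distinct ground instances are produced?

Ground terms of depth ≤ 3:
  Let N_k count ground terms of depth at most k. Each non-constant term of depth ≤ k is some function symbol applied to depth-≤(k−1) arguments, giving N_k = 1 + N_{k-1}^2.
  N_0 = 1
  N_1 = 1 + 1^2 = 2
  N_2 = 1 + 2^2 = 5
  N_3 = 1 + 5^2 = 26
So there are 26 ground terms available for substitution.
Each of x4, x1, x3 ranges independently over the available ground terms, and distinct assignments produce distinct instances.
Number of ground instances = 26^3 = 17576.

17576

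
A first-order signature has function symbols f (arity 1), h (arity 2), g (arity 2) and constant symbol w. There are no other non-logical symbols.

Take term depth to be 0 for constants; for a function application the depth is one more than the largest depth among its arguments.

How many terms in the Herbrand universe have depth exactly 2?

Write N_k for the number of ground terms of depth ≤ k. A term of depth ≤ k is either a constant or a function symbol applied to arguments of depth ≤ k−1, so N_k = 1 + N_{k-1} + N_{k-1}^2 + N_{k-1}^2.
N_0 = 1
N_1 = 1 + 1 + 1^2 + 1^2 = 4
N_2 = 1 + 4 + 4^2 + 4^2 = 37
Terms of depth exactly 2: N_2 − N_1 = 37 − 4 = 33.

33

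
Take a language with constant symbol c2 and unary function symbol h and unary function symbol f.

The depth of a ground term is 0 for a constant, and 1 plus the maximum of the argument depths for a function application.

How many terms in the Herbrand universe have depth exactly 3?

Let N_k = |{terms of depth ≤ k}|. Then N_0 = 1 and N_k = 1 + N_{k-1} + N_{k-1} for k ≥ 1 (one summand per function symbol, arity giving the exponent).
N_0 = 1
N_1 = 1 + 1 + 1 = 3
N_2 = 1 + 3 + 3 = 7
N_3 = 1 + 7 + 7 = 15
Terms of depth exactly 3: N_3 − N_2 = 15 − 7 = 8.

8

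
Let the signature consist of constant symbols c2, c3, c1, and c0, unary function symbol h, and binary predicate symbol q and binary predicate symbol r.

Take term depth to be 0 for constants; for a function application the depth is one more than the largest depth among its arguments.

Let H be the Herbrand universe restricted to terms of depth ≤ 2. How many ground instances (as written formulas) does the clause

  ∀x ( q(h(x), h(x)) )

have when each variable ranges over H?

12

Ground terms of depth ≤ 2:
  Count level by level. With function symbols h/1, the terms of depth ≤ k are the 4 constants together with each function applied to depth-≤(k−1) tuples, so N_k = 4 + N_{k-1}.
  N_0 = 4
  N_1 = 4 + 4 = 8
  N_2 = 4 + 8 = 12
  Explicitly: c2, c3, c1, c0, h(c2), h(c3), h(c1), h(c0), h(h(c2)), h(h(c3)), h(h(c1)), h(h(c0)).
So there are 12 ground terms available for substitution.
The variable x ranges independently over the available ground terms, and distinct assignments produce distinct instances.
Number of ground instances = 12.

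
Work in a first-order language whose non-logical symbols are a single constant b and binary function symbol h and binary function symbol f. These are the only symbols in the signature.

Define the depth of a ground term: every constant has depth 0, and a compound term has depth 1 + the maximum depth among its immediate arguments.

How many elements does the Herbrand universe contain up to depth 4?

Count level by level. With function symbols h/2, f/2, the terms of depth ≤ k are the 1 constant together with each function applied to depth-≤(k−1) tuples, so N_k = 1 + N_{k-1}^2 + N_{k-1}^2.
N_0 = 1
N_1 = 1 + 1^2 + 1^2 = 3
N_2 = 1 + 3^2 + 3^2 = 19
N_3 = 1 + 19^2 + 19^2 = 723
N_4 = 1 + 723^2 + 723^2 = 1045459

1045459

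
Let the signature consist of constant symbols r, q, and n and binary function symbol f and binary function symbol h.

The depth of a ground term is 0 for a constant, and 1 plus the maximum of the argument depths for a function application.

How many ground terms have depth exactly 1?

18

Write N_k for the number of ground terms of depth ≤ k. A term of depth ≤ k is either a constant or a function symbol applied to arguments of depth ≤ k−1, so N_k = 3 + N_{k-1}^2 + N_{k-1}^2.
N_0 = 3
N_1 = 3 + 3^2 + 3^2 = 21
Terms of depth exactly 1: N_1 − N_0 = 21 − 3 = 18.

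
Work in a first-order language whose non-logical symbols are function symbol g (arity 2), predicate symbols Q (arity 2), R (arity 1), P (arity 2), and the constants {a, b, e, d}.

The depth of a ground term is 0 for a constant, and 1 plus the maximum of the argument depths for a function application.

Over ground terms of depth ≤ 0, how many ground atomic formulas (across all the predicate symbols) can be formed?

36

First count ground terms of depth ≤ 0.
Count level by level. With function symbols g/2, the terms of depth ≤ k are the 4 constants together with each function applied to depth-≤(k−1) tuples, so N_k = 4 + N_{k-1}^2.
N_0 = 4
Explicitly: a, b, e, d.
So |H| = 4.
A ground atom is a predicate applied to a tuple of terms from H, so the count is the sum over predicates of |H|^arity:
  Q: 4^2 = 16;  R: 4;  P: 4^2 = 16
Total ground atoms: 16 + 4 + 16 = 36.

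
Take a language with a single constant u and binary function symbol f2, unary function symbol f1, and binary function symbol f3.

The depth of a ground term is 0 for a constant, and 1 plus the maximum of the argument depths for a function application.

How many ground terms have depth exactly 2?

Count level by level. With function symbols f2/2, f1/1, f3/2, the terms of depth ≤ k are the 1 constant together with each function applied to depth-≤(k−1) tuples, so N_k = 1 + N_{k-1}^2 + N_{k-1} + N_{k-1}^2.
N_0 = 1
N_1 = 1 + 1^2 + 1 + 1^2 = 4
N_2 = 1 + 4^2 + 4 + 4^2 = 37
Terms of depth exactly 2: N_2 − N_1 = 37 − 4 = 33.

33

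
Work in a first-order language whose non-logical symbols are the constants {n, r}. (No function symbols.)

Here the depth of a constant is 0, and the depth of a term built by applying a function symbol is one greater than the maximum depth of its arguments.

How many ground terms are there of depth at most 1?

2

With no function symbols every ground term is a constant, so there are exactly 2 ground terms at every depth bound.
N_0 = 2
N_1 = 2
Explicitly: n, r.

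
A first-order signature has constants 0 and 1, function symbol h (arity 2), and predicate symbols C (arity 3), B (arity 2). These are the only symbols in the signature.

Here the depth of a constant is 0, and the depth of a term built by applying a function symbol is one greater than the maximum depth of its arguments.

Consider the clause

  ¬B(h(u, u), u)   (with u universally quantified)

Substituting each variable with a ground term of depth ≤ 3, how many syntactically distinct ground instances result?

1446

Ground terms of depth ≤ 3:
  Let N_k = |{terms of depth ≤ k}|. Then N_0 = 2 and N_k = 2 + N_{k-1}^2 for k ≥ 1 (one summand per function symbol, arity giving the exponent).
  N_0 = 2
  N_1 = 2 + 2^2 = 6
  N_2 = 2 + 6^2 = 38
  N_3 = 2 + 38^2 = 1446
So there are 1446 ground terms available for substitution.
The body mentions the single quantified variable u; since ground terms form a free algebra, no two substitutions collapse to the same formula.
Number of ground instances = 1446.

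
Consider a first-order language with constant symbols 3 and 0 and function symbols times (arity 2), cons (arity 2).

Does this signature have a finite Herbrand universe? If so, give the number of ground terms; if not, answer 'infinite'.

infinite

The signature has at least one function symbol (times, arity 2) and at least one constant (3).
Iterating times gives infinitely many distinct ground terms: 3, times(3, 3), times(times(3, 3), times(3, 3)), ...
So the Herbrand universe is infinite.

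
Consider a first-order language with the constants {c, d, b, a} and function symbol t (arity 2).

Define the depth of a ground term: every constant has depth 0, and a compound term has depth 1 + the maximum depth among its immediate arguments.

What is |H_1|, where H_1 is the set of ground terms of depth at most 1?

If N_k denotes the number of depth-≤k ground terms, the 4 constants give N_0 = 4, and each function symbol of arity r contributes N_{k-1}^r new terms at level k: N_k = 4 + N_{k-1}^2.
N_0 = 4
N_1 = 4 + 4^2 = 20

20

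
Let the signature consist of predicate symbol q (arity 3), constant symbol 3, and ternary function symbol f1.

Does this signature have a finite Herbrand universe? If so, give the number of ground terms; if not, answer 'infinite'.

infinite

The signature has at least one function symbol (f1, arity 3) and at least one constant (3).
Iterating f1 gives infinitely many distinct ground terms: 3, f1(3, 3, 3), f1(f1(3, 3, 3), f1(3, 3, 3), f1(3, 3, 3)), ...
So the Herbrand universe is infinite.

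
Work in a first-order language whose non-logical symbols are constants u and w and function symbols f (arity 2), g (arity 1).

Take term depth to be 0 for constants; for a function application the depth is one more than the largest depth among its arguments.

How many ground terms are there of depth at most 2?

Let N_k count ground terms of depth at most k. Each non-constant term of depth ≤ k is some function symbol applied to depth-≤(k−1) arguments, giving N_k = 2 + N_{k-1}^2 + N_{k-1}.
N_0 = 2
N_1 = 2 + 2^2 + 2 = 8
N_2 = 2 + 8^2 + 8 = 74

74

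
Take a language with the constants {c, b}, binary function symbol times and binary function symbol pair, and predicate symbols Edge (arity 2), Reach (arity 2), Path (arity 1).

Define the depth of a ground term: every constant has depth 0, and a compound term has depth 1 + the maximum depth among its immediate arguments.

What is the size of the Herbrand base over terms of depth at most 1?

First count ground terms of depth ≤ 1.
Let N_k count ground terms of depth at most k. Each non-constant term of depth ≤ k is some function symbol applied to depth-≤(k−1) arguments, giving N_k = 2 + N_{k-1}^2 + N_{k-1}^2.
N_0 = 2
N_1 = 2 + 2^2 + 2^2 = 10
So |H| = 10.
Each predicate of arity r yields |H|^r ground atoms (one per choice of an r-tuple from H):
  Edge: 10^2 = 100;  Reach: 10^2 = 100;  Path: 10
Total ground atoms: 100 + 100 + 10 = 210.

210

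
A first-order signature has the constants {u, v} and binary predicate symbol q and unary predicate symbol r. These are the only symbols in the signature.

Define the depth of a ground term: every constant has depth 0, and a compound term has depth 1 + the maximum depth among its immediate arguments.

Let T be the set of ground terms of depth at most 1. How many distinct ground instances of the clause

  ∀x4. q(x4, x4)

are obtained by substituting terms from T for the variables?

Ground terms of depth ≤ 1:
  With no function symbols every ground term is a constant, so there are exactly 2 ground terms at every depth bound.
  N_0 = 2
  N_1 = 2
So there are 2 ground terms available for substitution.
The body mentions the single quantified variable x4; since ground terms form a free algebra, no two substitutions collapse to the same formula.
Number of ground instances = 2.

2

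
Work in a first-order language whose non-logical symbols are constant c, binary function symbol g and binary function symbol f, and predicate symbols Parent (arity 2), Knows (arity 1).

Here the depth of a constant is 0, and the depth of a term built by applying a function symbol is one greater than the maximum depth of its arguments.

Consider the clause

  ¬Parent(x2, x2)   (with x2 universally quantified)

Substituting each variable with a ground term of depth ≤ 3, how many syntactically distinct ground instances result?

Ground terms of depth ≤ 3:
  Write N_k for the number of ground terms of depth ≤ k. A term of depth ≤ k is either a constant or a function symbol applied to arguments of depth ≤ k−1, so N_k = 1 + N_{k-1}^2 + N_{k-1}^2.
  N_0 = 1
  N_1 = 1 + 1^2 + 1^2 = 3
  N_2 = 1 + 3^2 + 3^2 = 19
  N_3 = 1 + 19^2 + 19^2 = 723
So there are 723 ground terms available for substitution.
The variable x2 ranges independently over the available ground terms, and distinct assignments produce distinct instances.
Number of ground instances = 723.

723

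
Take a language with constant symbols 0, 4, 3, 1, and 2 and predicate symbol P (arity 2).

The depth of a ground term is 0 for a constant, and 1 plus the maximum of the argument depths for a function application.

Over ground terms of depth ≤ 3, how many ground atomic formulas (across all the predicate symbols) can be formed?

First count ground terms of depth ≤ 3.
With no function symbols every ground term is a constant, so there are exactly 5 ground terms at every depth bound.
N_0 = 5
N_1 = 5
N_2 = 5
N_3 = 5
Explicitly: 0, 4, 3, 1, 2.
So |H| = 5.
Ground atoms are formed by filling each argument slot of a predicate with a term from H, so an r-ary predicate gives |H|^r atoms:
  P: 5^2 = 25
Total ground atoms: 25.

25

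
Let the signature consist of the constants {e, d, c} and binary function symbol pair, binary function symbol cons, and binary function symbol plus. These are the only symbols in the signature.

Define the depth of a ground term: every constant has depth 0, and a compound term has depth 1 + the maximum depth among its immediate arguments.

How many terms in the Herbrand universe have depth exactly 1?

Write N_k for the number of ground terms of depth ≤ k. A term of depth ≤ k is either a constant or a function symbol applied to arguments of depth ≤ k−1, so N_k = 3 + N_{k-1}^2 + N_{k-1}^2 + N_{k-1}^2.
N_0 = 3
N_1 = 3 + 3^2 + 3^2 + 3^2 = 30
Terms of depth exactly 1: N_1 − N_0 = 30 − 3 = 27.

27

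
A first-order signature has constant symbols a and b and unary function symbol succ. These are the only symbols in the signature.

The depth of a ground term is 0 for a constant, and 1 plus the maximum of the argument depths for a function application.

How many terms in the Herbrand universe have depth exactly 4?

Let N_k = |{terms of depth ≤ k}|. Then N_0 = 2 and N_k = 2 + N_{k-1} for k ≥ 1 (one summand per function symbol, arity giving the exponent).
N_0 = 2
N_1 = 2 + 2 = 4
N_2 = 2 + 4 = 6
N_3 = 2 + 6 = 8
N_4 = 2 + 8 = 10
Terms of depth exactly 4: N_4 − N_3 = 10 − 8 = 2.

2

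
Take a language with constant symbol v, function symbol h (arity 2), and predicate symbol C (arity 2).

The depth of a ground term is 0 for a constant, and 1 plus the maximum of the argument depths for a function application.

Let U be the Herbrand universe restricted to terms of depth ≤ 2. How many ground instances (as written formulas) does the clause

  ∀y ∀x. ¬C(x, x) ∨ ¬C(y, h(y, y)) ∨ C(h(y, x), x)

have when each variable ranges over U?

Ground terms of depth ≤ 2:
  If N_k denotes the number of depth-≤k ground terms, the 1 constant gives N_0 = 1, and each function symbol of arity r contributes N_{k-1}^r new terms at level k: N_k = 1 + N_{k-1}^2.
  N_0 = 1
  N_1 = 1 + 1^2 = 2
  N_2 = 1 + 2^2 = 5
So there are 5 ground terms available for substitution.
The body mentions every one of the 2 quantified variables; since ground terms form a free algebra, no two substitutions collapse to the same formula.
Number of ground instances = 5^2 = 25.

25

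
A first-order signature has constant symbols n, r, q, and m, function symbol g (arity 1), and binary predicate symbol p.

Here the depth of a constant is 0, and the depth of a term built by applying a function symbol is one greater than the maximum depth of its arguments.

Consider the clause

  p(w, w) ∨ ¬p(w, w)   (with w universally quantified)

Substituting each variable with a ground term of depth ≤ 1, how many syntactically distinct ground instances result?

Ground terms of depth ≤ 1:
  Let N_k count ground terms of depth at most k. Each non-constant term of depth ≤ k is some function symbol applied to depth-≤(k−1) arguments, giving N_k = 4 + N_{k-1}.
  N_0 = 4
  N_1 = 4 + 4 = 8
  Explicitly: n, r, q, m, g(n), g(r), g(q), g(m).
So there are 8 ground terms available for substitution.
The clause has 1 distinct variable (w), which appears in the body. In the free term algebra distinct substitutions yield syntactically distinct ground instances.
Number of ground instances = 8.

8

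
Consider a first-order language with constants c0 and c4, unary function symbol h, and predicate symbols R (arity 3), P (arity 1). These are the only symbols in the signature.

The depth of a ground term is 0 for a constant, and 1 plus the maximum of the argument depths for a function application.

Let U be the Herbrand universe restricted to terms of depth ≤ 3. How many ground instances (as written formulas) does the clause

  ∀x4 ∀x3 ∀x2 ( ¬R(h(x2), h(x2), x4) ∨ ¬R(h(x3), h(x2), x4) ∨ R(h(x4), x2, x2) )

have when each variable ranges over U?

512

Ground terms of depth ≤ 3:
  Let N_k = |{terms of depth ≤ k}|. Then N_0 = 2 and N_k = 2 + N_{k-1} for k ≥ 1 (one summand per function symbol, arity giving the exponent).
  N_0 = 2
  N_1 = 2 + 2 = 4
  N_2 = 2 + 4 = 6
  N_3 = 2 + 6 = 8
  Explicitly: c0, c4, h(c0), h(c4), h(h(c0)), h(h(c4)), h(h(h(c0))), h(h(h(c4))).
So there are 8 ground terms available for substitution.
There are 3 variables to instantiate (x4, x3, x2), each occurring in at least one literal, so different choices give different ground instances.
Number of ground instances = 8^3 = 512.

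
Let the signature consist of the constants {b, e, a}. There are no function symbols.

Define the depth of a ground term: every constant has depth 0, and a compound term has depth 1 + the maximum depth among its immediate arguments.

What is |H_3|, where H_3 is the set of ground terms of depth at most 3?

3

With no function symbols every ground term is a constant, so there are exactly 3 ground terms at every depth bound.
N_0 = 3
N_1 = 3
N_2 = 3
N_3 = 3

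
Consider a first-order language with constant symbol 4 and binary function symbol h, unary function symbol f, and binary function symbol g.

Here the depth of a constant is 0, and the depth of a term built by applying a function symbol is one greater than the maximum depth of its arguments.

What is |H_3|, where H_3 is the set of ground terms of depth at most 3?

Let N_k = |{terms of depth ≤ k}|. Then N_0 = 1 and N_k = 1 + N_{k-1}^2 + N_{k-1} + N_{k-1}^2 for k ≥ 1 (one summand per function symbol, arity giving the exponent).
N_0 = 1
N_1 = 1 + 1^2 + 1 + 1^2 = 4
N_2 = 1 + 4^2 + 4 + 4^2 = 37
N_3 = 1 + 37^2 + 37 + 37^2 = 2776

2776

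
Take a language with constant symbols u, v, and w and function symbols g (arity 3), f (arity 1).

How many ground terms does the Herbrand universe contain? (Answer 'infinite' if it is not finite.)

infinite

The signature has at least one function symbol (g, arity 3) and at least one constant (u).
Iterating g gives infinitely many distinct ground terms: u, g(u, u, u), g(g(u, u, u), g(u, u, u), g(u, u, u)), ...
So the Herbrand universe is infinite.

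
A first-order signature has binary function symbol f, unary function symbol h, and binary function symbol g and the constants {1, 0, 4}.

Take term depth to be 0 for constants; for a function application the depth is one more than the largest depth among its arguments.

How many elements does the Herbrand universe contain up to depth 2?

1179

Let N_k count ground terms of depth at most k. Each non-constant term of depth ≤ k is some function symbol applied to depth-≤(k−1) arguments, giving N_k = 3 + N_{k-1}^2 + N_{k-1} + N_{k-1}^2.
N_0 = 3
N_1 = 3 + 3^2 + 3 + 3^2 = 24
N_2 = 3 + 24^2 + 24 + 24^2 = 1179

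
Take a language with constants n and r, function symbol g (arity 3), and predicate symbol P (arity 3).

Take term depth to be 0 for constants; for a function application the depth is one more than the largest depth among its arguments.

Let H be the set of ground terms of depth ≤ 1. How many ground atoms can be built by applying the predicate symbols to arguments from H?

1000

First count ground terms of depth ≤ 1.
If N_k denotes the number of depth-≤k ground terms, the 2 constants give N_0 = 2, and each function symbol of arity r contributes N_{k-1}^r new terms at level k: N_k = 2 + N_{k-1}^3.
N_0 = 2
N_1 = 2 + 2^3 = 10
Explicitly: n, r, g(n, n, n), g(n, n, r), g(n, r, n), g(n, r, r), g(r, n, n), g(r, n, r), g(r, r, n), g(r, r, r).
So |H| = 10.
A ground atom is a predicate applied to a tuple of terms from H, so the count is the sum over predicates of |H|^arity:
  P: 10^3 = 1000
Total ground atoms: 1000.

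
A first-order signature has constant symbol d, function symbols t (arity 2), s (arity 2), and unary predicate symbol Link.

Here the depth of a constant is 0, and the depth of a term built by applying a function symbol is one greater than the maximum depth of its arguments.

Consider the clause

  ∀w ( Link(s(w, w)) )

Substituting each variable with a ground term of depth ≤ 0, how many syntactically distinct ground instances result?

1

Ground terms of depth ≤ 0:
  Let N_k count ground terms of depth at most k. Each non-constant term of depth ≤ k is some function symbol applied to depth-≤(k−1) arguments, giving N_k = 1 + N_{k-1}^2 + N_{k-1}^2.
  N_0 = 1
  Explicitly: d.
So there is exactly 1 ground term available for substitution.
The body mentions the single quantified variable w; since ground terms form a free algebra, no two substitutions collapse to the same formula.
Number of ground instances = 1.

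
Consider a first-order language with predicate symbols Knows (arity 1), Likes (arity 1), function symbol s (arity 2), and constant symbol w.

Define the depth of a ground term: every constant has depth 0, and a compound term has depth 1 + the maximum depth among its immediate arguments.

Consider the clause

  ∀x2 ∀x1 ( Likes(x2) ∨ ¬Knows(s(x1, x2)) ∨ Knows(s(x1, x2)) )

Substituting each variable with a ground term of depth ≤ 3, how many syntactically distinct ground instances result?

Ground terms of depth ≤ 3:
  Write N_k for the number of ground terms of depth ≤ k. A term of depth ≤ k is either a constant or a function symbol applied to arguments of depth ≤ k−1, so N_k = 1 + N_{k-1}^2.
  N_0 = 1
  N_1 = 1 + 1^2 = 2
  N_2 = 1 + 2^2 = 5
  N_3 = 1 + 5^2 = 26
So there are 26 ground terms available for substitution.
There are 2 variables to instantiate (x2, x1), each occurring in at least one literal, so different choices give different ground instances.
Number of ground instances = 26^2 = 676.

676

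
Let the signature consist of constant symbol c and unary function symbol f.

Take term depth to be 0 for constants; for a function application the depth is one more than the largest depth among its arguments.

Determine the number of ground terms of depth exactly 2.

Let N_k = |{terms of depth ≤ k}|. Then N_0 = 1 and N_k = 1 + N_{k-1} for k ≥ 1 (one summand per function symbol, arity giving the exponent).
N_0 = 1
N_1 = 1 + 1 = 2
N_2 = 1 + 2 = 3
Terms of depth exactly 2: N_2 − N_1 = 3 − 2 = 1.

1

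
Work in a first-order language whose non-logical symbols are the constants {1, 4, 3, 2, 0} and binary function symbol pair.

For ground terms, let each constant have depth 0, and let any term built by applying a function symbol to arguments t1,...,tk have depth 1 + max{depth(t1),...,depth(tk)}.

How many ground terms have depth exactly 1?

25

Let N_k count ground terms of depth at most k. Each non-constant term of depth ≤ k is some function symbol applied to depth-≤(k−1) arguments, giving N_k = 5 + N_{k-1}^2.
N_0 = 5
N_1 = 5 + 5^2 = 30
Terms of depth exactly 1: N_1 − N_0 = 30 − 5 = 25.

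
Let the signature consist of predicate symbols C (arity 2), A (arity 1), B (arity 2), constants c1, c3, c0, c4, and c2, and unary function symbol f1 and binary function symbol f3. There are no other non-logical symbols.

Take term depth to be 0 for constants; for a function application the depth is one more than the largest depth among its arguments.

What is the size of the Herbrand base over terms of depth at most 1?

First count ground terms of depth ≤ 1.
Count level by level. With function symbols f1/1, f3/2, the terms of depth ≤ k are the 5 constants together with each function applied to depth-≤(k−1) tuples, so N_k = 5 + N_{k-1} + N_{k-1}^2.
N_0 = 5
N_1 = 5 + 5 + 5^2 = 35
So |H| = 35.
For each predicate symbol, the number of ground atoms is |H| raised to its arity; summing:
  C: 35^2 = 1225;  A: 35;  B: 35^2 = 1225
Total ground atoms: 1225 + 35 + 1225 = 2485.

2485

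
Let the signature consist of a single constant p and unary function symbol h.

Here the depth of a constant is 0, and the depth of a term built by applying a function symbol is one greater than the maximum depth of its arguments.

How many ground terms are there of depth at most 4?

Count level by level. With function symbols h/1, the terms of depth ≤ k are the 1 constant together with each function applied to depth-≤(k−1) tuples, so N_k = 1 + N_{k-1}.
N_0 = 1
N_1 = 1 + 1 = 2
N_2 = 1 + 2 = 3
N_3 = 1 + 3 = 4
N_4 = 1 + 4 = 5

5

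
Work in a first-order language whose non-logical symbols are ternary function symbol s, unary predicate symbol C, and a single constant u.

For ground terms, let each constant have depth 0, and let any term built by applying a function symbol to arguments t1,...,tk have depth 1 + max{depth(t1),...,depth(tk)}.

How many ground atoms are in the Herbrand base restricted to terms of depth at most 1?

First count ground terms of depth ≤ 1.
Let N_k count ground terms of depth at most k. Each non-constant term of depth ≤ k is some function symbol applied to depth-≤(k−1) arguments, giving N_k = 1 + N_{k-1}^3.
N_0 = 1
N_1 = 1 + 1^3 = 2
Explicitly: u, s(u, u, u).
So |H| = 2.
Each predicate of arity r yields |H|^r ground atoms (one per choice of an r-tuple from H):
  C: 2
Total ground atoms: 2.

2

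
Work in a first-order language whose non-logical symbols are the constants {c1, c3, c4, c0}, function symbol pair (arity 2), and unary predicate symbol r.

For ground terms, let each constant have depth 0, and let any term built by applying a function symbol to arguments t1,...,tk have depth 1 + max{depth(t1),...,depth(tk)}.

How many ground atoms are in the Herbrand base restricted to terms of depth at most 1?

20

First count ground terms of depth ≤ 1.
Let N_k = |{terms of depth ≤ k}|. Then N_0 = 4 and N_k = 4 + N_{k-1}^2 for k ≥ 1 (one summand per function symbol, arity giving the exponent).
N_0 = 4
N_1 = 4 + 4^2 = 20
So |H| = 20.
Ground atoms are formed by filling each argument slot of a predicate with a term from H, so an r-ary predicate gives |H|^r atoms:
  r: 20
Total ground atoms: 20.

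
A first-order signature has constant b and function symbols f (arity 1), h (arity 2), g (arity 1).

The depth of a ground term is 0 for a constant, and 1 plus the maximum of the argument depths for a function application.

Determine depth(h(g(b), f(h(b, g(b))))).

4

depth(g(b)) = 1 + depth(b) = 1 + 0 = 1
depth(h(b, g(b))) = 1 + max(0, 1) = 2
depth(f(h(b, g(b)))) = 1 + depth(h(b, g(b))) = 1 + 2 = 3
depth(h(g(b), f(h(b, g(b))))) = 1 + max(1, 3) = 4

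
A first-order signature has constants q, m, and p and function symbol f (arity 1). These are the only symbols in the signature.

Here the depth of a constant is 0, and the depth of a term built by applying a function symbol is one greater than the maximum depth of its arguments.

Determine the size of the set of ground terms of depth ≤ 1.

Write N_k for the number of ground terms of depth ≤ k. A term of depth ≤ k is either a constant or a function symbol applied to arguments of depth ≤ k−1, so N_k = 3 + N_{k-1}.
N_0 = 3
N_1 = 3 + 3 = 6
Explicitly: q, m, p, f(q), f(m), f(p).

6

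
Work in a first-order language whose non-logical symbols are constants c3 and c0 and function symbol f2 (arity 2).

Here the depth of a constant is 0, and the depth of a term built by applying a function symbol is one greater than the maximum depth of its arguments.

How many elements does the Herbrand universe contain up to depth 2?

Let N_k count ground terms of depth at most k. Each non-constant term of depth ≤ k is some function symbol applied to depth-≤(k−1) arguments, giving N_k = 2 + N_{k-1}^2.
N_0 = 2
N_1 = 2 + 2^2 = 6
N_2 = 2 + 6^2 = 38

38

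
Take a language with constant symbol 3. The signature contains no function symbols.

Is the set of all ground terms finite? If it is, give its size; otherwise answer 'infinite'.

There are no function symbols, so the only ground term is the single constant.
The Herbrand universe is {3}, finite with 1 element.

1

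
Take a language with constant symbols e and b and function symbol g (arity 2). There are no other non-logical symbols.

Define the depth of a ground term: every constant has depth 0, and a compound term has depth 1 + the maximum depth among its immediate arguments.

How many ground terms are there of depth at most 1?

6

Let N_k count ground terms of depth at most k. Each non-constant term of depth ≤ k is some function symbol applied to depth-≤(k−1) arguments, giving N_k = 2 + N_{k-1}^2.
N_0 = 2
N_1 = 2 + 2^2 = 6
Explicitly: e, b, g(e, e), g(e, b), g(b, e), g(b, b).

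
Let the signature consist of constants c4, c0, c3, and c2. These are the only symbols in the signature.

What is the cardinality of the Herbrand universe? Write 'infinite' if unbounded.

There are no function symbols, so every ground term is one of the 4 constants.
The Herbrand universe is {c4, c0, c3, c2}, which is finite with 4 elements.

4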